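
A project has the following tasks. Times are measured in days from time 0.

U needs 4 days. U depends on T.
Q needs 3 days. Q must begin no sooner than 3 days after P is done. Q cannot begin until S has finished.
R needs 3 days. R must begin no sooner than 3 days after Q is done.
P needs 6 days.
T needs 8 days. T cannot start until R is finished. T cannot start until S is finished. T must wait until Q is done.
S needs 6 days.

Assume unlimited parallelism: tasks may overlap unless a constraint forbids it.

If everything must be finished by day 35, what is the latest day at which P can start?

5

Nothing follows U; the deadline of day 35 is its only limit. It must start by 35 − 4 = day 31.
T has to be done before U (must start by day 31). That means finishing by day 31, i.e. starting by 31 − 8 = day 23.
Since T (must start by day 23) depends on it, R must finish by day 23. Backing off its 3-day duration gives a latest start of day 20.
For Q: R (must start by day 20, minus 3-day gap → day 17); T (must start by day 23). The most restrictive is day 17; with a 3-day duration, Q must start by day 14.
Since Q (must start by day 14, minus 3-day gap → day 11) depends on it, P must finish by day 11. Backing off its 6-day duration gives a latest start of day 5.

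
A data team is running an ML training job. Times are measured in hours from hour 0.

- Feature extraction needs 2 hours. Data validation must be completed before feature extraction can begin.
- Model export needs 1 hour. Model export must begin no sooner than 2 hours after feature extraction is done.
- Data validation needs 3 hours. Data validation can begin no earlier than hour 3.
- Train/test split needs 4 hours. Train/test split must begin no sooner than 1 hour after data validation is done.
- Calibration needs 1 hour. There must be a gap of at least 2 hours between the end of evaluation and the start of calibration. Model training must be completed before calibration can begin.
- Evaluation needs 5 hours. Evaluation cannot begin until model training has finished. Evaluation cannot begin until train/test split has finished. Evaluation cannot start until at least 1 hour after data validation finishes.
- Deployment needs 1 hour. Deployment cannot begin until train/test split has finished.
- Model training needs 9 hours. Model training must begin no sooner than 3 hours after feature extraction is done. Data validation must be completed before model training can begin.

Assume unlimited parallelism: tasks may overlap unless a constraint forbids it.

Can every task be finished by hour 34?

Yes

Data validation cannot begin until its own release at hour 3. It runs from hour 3 to 3 + 3 = hour 6.
Train/test split waits on data validation (finishes hour 6, plus 1-hour gap → hour 7), so it starts at hour 7 and finishes at 7 + 4 = hour 11.
Deployment waits on train/test split (finishes hour 11), so it starts at hour 11 and finishes at 11 + 1 = hour 12.
Feature extraction cannot begin until data validation (finishes hour 6). It runs from hour 6 to 6 + 2 = hour 8.
Model export waits on feature extraction (finishes hour 8, plus 2-hour gap → hour 10), so it starts at hour 10 and finishes at 10 + 1 = hour 11.
Model training needs all of feature extraction (finishes hour 8, plus 3-hour gap → hour 11); data validation (finishes hour 6). That puts its earliest start at hour 11; it finishes at 11 + 9 = hour 20.
Evaluation cannot start until model training (finishes hour 20); train/test split (finishes hour 11); data validation (finishes hour 6, plus 1-hour gap → hour 7). The controlling bound is hour 20, so evaluation finishes at 20 + 5 = hour 25.
Calibration needs all of evaluation (finishes hour 25, plus 2-hour gap → hour 27); model training (finishes hour 20). That puts its earliest start at hour 27; it finishes at 27 + 1 = hour 28.
Every task is finished by hour 28, which is no later than the deadline of 34, so the schedule is feasible.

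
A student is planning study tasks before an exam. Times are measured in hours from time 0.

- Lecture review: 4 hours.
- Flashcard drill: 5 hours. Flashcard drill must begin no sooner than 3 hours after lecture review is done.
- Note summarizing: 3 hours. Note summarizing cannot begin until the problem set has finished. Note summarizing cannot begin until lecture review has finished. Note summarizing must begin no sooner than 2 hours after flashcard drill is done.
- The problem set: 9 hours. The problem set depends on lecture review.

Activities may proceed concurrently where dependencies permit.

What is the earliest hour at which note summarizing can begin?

14

Lecture review has no prerequisites, so it starts at hour 0 and finishes at hour 4.
After lecture review (finishes hour 4, plus 3-hour gap → hour 7), flashcard drill can start at hour 7 and finishes at hour 12.
After lecture review (finishes hour 4), the problem set can start at hour 4 and finishes at hour 13.
Note summarizing waits on the problem set (finishes hour 13); lecture review (finishes hour 4); flashcard drill (finishes hour 12, plus 2-hour gap → hour 14). The latest of these is hour 14, which is the earliest note summarizing can start.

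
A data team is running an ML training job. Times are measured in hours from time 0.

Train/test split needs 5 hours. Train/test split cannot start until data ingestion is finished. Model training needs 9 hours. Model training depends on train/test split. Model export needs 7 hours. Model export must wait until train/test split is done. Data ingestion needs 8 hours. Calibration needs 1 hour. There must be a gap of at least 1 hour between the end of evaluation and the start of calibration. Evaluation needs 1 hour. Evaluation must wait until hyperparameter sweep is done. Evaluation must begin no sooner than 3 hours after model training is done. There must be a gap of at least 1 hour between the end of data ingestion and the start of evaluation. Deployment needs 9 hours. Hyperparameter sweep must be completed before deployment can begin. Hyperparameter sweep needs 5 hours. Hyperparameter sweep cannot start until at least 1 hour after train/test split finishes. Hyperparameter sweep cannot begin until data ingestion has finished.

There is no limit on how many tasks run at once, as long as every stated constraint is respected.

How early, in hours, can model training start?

13

Nothing blocks data ingestion, so it runs from hour 0 to hour 8.
After data ingestion (finishes hour 8), train/test split can start at hour 8 and finishes at hour 13.
Model training waits on train/test split (finishes hour 13), so the earliest it can start is hour 13.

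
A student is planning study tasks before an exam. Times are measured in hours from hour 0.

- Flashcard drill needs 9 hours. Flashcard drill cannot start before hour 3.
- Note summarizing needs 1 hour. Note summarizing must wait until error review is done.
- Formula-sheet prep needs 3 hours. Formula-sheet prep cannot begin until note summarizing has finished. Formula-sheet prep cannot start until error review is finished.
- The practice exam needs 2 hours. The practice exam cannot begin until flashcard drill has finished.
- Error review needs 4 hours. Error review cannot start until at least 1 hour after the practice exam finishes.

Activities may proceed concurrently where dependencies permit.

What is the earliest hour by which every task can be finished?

23

Flashcard drill waits on its own release at hour 3, so it starts at hour 3 and finishes at 3 + 9 = hour 12.
After flashcard drill (finishes hour 12), the practice exam can start at hour 12 and finishes at hour 14.
After the practice exam (finishes hour 14, plus 1-hour gap → hour 15), error review can start at hour 15 and finishes at hour 19.
After error review (finishes hour 19), note summarizing can start at hour 19 and finishes at hour 20.
Formula-sheet prep has to wait for note summarizing (finishes hour 20); error review (finishes hour 19). The latest of these is hour 20, so formula-sheet prep runs hour 20 to 20 + 3 = hour 23.
All tasks are finished once the last one completes. Finish times: Flashcard drill at 12, The practice exam at 14, Error review at 19, Note summarizing at 20, Formula-sheet prep at 23. The latest is hour 23.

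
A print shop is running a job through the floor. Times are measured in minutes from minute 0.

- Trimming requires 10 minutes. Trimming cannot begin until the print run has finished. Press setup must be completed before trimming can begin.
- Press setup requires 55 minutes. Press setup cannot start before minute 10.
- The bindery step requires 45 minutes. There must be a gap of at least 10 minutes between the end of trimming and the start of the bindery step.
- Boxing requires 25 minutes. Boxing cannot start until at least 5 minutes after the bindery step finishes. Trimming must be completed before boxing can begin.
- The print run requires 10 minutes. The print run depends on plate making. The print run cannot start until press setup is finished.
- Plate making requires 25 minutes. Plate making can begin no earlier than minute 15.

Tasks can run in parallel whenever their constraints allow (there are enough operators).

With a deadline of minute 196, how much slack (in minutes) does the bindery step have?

After its own release at minute 10, press setup can start at minute 10 and finishes at minute 65.
Plate making waits on its own release at minute 15, so it starts at minute 15 and finishes at 15 + 25 = minute 40.
The print run has to wait for plate making (finishes minute 40); press setup (finishes minute 65). The latest of these is minute 65, so the print run runs minute 65 to 65 + 10 = minute 75.
For trimming: the print run (finishes minute 75); press setup (finishes minute 65). Taking the maximum gives a start of minute 75, and it finishes at 75 + 10 = minute 85.
The bindery step cannot begin until trimming (finishes minute 85, plus 10-minute gap → minute 95). It runs from minute 95 to 95 + 45 = minute 140.

Working backward from the deadline:
Boxing has no dependents, so it just needs to finish by minute 196. Starting by 196 − 25 = minute 171 achieves that.
The bindery step must finish before boxing (must start by minute 171, minus 5-minute gap → minute 166). With a 45-minute duration, the bindery step must start by 166 − 45 = minute 121.
So the bindery step can start as early as minute 95 and as late as minute 121, giving 121 − 95 = 26 minutes of slack.

26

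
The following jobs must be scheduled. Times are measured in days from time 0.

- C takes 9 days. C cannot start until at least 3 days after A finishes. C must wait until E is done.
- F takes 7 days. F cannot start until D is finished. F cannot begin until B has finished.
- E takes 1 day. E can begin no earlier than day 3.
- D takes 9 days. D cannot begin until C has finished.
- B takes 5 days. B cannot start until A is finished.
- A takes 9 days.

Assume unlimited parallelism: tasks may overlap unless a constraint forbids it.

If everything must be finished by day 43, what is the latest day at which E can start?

Nothing follows F; the deadline of day 43 is its only limit. It must start by 43 − 7 = day 36.
D has to be done before F (must start by day 36). That means finishing by day 36, i.e. starting by 36 − 9 = day 27.
C has to be done before D (must start by day 27). That means finishing by day 27, i.e. starting by 27 − 9 = day 18.
Since C (must start by day 18) depends on it, E must finish by day 18. Backing off its 1-day duration gives a latest start of day 17.

17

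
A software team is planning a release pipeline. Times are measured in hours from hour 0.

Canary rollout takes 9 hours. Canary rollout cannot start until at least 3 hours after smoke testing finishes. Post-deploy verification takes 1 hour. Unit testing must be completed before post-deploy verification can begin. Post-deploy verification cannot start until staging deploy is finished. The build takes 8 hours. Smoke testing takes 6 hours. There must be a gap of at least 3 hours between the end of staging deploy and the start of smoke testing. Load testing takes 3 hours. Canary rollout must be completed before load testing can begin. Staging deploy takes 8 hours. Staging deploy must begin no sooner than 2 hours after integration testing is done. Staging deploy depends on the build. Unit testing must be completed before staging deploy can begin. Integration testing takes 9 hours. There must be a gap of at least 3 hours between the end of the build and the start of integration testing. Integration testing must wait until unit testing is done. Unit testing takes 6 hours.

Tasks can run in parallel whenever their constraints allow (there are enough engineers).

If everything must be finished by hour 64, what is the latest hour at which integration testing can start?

Load testing must finish by hour 64; it takes 3 hours, so it must start by 64 − 3 = hour 61.
Canary rollout has to be done before load testing (must start by hour 61). That means finishing by hour 61, i.e. starting by 61 − 9 = hour 52.
Smoke testing feeds into canary rollout (must start by hour 52, minus 3-hour gap → hour 49); so smoke testing must finish by hour 49 and therefore start by hour 43.
Post-deploy verification must finish by hour 64; it takes 1 hour, so it must start by 64 − 1 = hour 63.
For staging deploy: smoke testing (must start by hour 43, minus 3-hour gap → hour 40); post-deploy verification (must start by hour 63). The most restrictive is hour 40; with an 8-hour duration, staging deploy must start by hour 32.
Integration testing must finish before staging deploy (must start by hour 32, minus 2-hour gap → hour 30). With a 9-hour duration, integration testing must start by 30 − 9 = hour 21.

21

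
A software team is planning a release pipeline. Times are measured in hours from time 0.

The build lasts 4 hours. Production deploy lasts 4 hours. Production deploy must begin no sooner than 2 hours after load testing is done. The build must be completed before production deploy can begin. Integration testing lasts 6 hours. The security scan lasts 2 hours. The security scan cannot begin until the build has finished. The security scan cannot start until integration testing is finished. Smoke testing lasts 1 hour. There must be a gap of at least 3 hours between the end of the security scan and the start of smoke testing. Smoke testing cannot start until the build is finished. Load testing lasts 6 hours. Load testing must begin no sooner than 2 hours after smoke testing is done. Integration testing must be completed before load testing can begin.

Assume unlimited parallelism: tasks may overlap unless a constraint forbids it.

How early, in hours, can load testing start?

Integration testing has no prerequisites, so it starts at hour 0 and finishes at hour 6.
The build has no prerequisites, so it starts at hour 0 and finishes at hour 4.
The security scan needs all of the build (finishes hour 4); integration testing (finishes hour 6). That puts its earliest start at hour 6; it finishes at 6 + 2 = hour 8.
Smoke testing cannot start until the security scan (finishes hour 8, plus 3-hour gap → hour 11); the build (finishes hour 4). The controlling bound is hour 11, so smoke testing finishes at 11 + 1 = hour 12.
Load testing waits on smoke testing (finishes hour 12, plus 2-hour gap → hour 14); integration testing (finishes hour 6). The latest of these is hour 14, which is the earliest load testing can start.

14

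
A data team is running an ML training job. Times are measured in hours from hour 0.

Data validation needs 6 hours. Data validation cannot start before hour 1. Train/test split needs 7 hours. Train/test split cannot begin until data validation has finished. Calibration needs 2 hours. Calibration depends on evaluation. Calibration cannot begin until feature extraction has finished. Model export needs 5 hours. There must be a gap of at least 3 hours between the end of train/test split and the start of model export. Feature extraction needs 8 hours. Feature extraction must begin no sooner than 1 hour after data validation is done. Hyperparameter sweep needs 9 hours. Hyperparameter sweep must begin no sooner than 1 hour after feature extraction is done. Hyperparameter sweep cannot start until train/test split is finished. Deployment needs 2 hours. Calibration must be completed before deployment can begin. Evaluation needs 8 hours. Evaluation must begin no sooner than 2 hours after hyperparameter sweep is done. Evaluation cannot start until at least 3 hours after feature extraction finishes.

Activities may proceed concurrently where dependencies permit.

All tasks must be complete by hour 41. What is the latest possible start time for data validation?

Deployment must finish by hour 41; it takes 2 hours, so it must start by 41 − 2 = hour 39.
Calibration feeds into deployment (must start by hour 39); so calibration must finish by hour 39 and therefore start by hour 37.
Evaluation has to be done before calibration (must start by hour 37). That means finishing by hour 37, i.e. starting by 37 − 8 = hour 29.
Since evaluation (must start by hour 29, minus 2-hour gap → hour 27) depends on it, hyperparameter sweep must finish by hour 27. Backing off its 9-hour duration gives a latest start of hour 18.
For feature extraction: hyperparameter sweep (must start by hour 18, minus 1-hour gap → hour 17); evaluation (must start by hour 29, minus 3-hour gap → hour 26); calibration (must start by hour 37). The most restrictive is hour 17; with an 8-hour duration, feature extraction must start by hour 9.
Model export must finish by hour 41; it takes 5 hours, so it must start by 41 − 5 = hour 36.
Train/test split has several dependents: hyperparameter sweep (must start by hour 18); model export (must start by hour 36, minus 3-hour gap → hour 33). The earliest of those limits is hour 18, so train/test split must start by 18 − 7 = hour 11.
Data validation feeds feature extraction (must start by hour 9, minus 1-hour gap → hour 8); train/test split (must start by hour 11). Taking the minimum, data validation must finish by hour 8 and start by 8 − 6 = hour 2.

2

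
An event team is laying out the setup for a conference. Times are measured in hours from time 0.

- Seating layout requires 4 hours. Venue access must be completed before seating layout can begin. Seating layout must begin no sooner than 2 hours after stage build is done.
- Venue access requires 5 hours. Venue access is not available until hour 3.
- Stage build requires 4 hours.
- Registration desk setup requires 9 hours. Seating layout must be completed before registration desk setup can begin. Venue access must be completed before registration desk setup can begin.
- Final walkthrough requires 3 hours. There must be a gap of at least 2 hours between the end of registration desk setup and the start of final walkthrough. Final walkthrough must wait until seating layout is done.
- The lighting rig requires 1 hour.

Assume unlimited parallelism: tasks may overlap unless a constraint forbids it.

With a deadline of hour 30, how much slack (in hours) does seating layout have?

Stage build can start immediately at hour 0; it finishes at hour 4.
Venue access waits on its own release at hour 3, so it starts at hour 3 and finishes at 3 + 5 = hour 8.
Seating layout needs all of venue access (finishes hour 8); stage build (finishes hour 4, plus 2-hour gap → hour 6). That puts its earliest start at hour 8; it finishes at 8 + 4 = hour 12.

Working backward from the deadline:
Final walkthrough has no dependents, so it just needs to finish by hour 30. Starting by 30 − 3 = hour 27 achieves that.
Since final walkthrough (must start by hour 27, minus 2-hour gap → hour 25) depends on it, registration desk setup must finish by hour 25. Backing off its 9-hour duration gives a latest start of hour 16.
Seating layout must finish in time for registration desk setup (must start by hour 16); final walkthrough (must start by hour 27). The tightest is hour 16, so seating layout must start by 16 − 4 = hour 12.
So seating layout can start as early as hour 8 and as late as hour 12, giving 12 − 8 = 4 hours of slack.

4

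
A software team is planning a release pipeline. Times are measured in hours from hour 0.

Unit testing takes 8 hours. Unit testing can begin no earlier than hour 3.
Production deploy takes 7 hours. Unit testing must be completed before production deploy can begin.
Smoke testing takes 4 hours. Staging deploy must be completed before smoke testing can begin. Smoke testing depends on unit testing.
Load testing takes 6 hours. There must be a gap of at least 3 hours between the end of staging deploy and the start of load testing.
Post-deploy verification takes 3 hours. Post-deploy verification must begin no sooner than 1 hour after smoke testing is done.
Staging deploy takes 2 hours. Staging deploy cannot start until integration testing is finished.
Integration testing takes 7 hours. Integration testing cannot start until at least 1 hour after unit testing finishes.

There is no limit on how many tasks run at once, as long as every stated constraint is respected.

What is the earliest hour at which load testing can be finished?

After its own release at hour 3, unit testing can start at hour 3 and finishes at hour 11.
Integration testing cannot begin until unit testing (finishes hour 11, plus 1-hour gap → hour 12). It runs from hour 12 to 12 + 7 = hour 19.
Staging deploy waits on integration testing (finishes hour 19), so it starts at hour 19 and finishes at 19 + 2 = hour 21.
Load testing cannot begin until staging deploy (finishes hour 21, plus 3-hour gap → hour 24). It runs from hour 24 to 24 + 6 = hour 30.

30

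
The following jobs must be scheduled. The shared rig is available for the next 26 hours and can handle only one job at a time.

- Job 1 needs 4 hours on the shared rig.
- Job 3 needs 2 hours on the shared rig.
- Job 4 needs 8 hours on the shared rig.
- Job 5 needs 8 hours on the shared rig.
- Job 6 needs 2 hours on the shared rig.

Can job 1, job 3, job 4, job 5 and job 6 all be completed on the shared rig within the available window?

Yes

Running back to back, the jobs need 4 + 2 + 8 + 8 + 2 = 24 hours on the shared rig.
Since 24 ≤ 26, they fit within the window.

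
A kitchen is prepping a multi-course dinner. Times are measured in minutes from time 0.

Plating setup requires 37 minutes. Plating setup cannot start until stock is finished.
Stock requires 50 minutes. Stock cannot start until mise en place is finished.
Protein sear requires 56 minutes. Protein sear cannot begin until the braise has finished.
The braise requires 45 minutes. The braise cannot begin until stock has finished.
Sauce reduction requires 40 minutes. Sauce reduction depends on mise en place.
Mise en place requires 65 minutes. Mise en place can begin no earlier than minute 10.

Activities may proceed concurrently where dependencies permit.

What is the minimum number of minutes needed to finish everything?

After its own release at minute 10, mise en place can start at minute 10 and finishes at minute 75.
After mise en place (finishes minute 75), sauce reduction can start at minute 75 and finishes at minute 115.
Stock waits on mise en place (finishes minute 75), so it starts at minute 75 and finishes at 75 + 50 = minute 125.
Plating setup cannot begin until stock (finishes minute 125). It runs from minute 125 to 125 + 37 = minute 162.
The braise cannot begin until stock (finishes minute 125). It runs from minute 125 to 125 + 45 = minute 170.
After the braise (finishes minute 170), protein sear can start at minute 170 and finishes at minute 226.
All tasks are finished once the last one completes. Finish times: Mise en place at 75, Stock at 125, The braise at 170, Protein sear at 226, Sauce reduction at 115, Plating setup at 162. The latest is minute 226.

226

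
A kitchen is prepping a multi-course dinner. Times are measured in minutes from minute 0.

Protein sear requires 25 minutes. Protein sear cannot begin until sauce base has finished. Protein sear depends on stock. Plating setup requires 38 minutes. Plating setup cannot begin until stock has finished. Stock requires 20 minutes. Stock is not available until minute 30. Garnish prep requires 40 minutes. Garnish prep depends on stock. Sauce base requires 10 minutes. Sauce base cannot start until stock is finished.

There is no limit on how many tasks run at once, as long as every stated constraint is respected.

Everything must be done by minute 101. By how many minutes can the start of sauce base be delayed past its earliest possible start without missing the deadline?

16

Stock cannot begin until its own release at minute 30. It runs from minute 30 to 30 + 20 = minute 50.
After stock (finishes minute 50), sauce base can start at minute 50 and finishes at minute 60.

Working backward from the deadline:
Nothing follows protein sear; the deadline of minute 101 is its only limit. It must start by 101 − 25 = minute 76.
Since protein sear (must start by minute 76) depends on it, sauce base must finish by minute 76. Backing off its 10-minute duration gives a latest start of minute 66.
So sauce base can start as early as minute 50 and as late as minute 66, giving 66 − 50 = 16 minutes of slack.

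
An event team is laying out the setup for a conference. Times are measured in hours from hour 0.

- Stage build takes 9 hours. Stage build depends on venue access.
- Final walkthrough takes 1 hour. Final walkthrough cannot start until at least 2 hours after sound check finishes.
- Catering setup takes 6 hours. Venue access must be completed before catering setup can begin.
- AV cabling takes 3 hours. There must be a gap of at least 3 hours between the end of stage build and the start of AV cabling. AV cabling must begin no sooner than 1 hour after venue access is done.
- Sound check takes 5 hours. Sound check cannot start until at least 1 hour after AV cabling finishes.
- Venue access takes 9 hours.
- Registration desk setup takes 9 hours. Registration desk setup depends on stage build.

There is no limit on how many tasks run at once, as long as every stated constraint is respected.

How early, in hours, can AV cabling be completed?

24

Venue access has no prerequisites, so it starts at hour 0 and finishes at hour 9.
Stage build cannot begin until venue access (finishes hour 9). It runs from hour 9 to 9 + 9 = hour 18.
AV cabling cannot start until stage build (finishes hour 18, plus 3-hour gap → hour 21); venue access (finishes hour 9, plus 1-hour gap → hour 10). The controlling bound is hour 21, so AV cabling finishes at 21 + 3 = hour 24.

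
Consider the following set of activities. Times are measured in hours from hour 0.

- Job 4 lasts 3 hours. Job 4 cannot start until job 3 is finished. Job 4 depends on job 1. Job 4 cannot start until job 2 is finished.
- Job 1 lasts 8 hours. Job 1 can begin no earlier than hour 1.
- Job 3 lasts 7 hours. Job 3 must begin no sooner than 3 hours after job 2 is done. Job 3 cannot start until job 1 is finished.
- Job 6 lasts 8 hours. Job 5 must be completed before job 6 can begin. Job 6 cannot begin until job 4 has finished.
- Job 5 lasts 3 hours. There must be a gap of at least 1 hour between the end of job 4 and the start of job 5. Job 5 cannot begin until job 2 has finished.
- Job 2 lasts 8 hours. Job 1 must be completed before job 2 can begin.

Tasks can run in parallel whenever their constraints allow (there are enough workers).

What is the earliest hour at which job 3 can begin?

Job 1 cannot begin until its own release at hour 1. It runs from hour 1 to 1 + 8 = hour 9.
Job 2 cannot begin until job 1 (finishes hour 9). It runs from hour 9 to 9 + 8 = hour 17.
Job 3 waits on job 2 (finishes hour 17, plus 3-hour gap → hour 20); job 1 (finishes hour 9). The latest of these is hour 20, which is the earliest job 3 can start.

20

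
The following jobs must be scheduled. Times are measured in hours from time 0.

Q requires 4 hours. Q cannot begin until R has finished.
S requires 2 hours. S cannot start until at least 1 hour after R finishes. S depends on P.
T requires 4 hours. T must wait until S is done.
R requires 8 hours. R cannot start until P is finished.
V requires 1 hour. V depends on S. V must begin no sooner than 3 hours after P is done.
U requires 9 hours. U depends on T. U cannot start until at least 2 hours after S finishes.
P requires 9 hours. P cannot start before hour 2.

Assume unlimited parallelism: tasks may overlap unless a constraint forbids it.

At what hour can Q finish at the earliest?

23

P cannot begin until its own release at hour 2. It runs from hour 2 to 2 + 9 = hour 11.
After P (finishes hour 11), R can start at hour 11 and finishes at hour 19.
Q waits on R (finishes hour 19), so it starts at hour 19 and finishes at 19 + 4 = hour 23.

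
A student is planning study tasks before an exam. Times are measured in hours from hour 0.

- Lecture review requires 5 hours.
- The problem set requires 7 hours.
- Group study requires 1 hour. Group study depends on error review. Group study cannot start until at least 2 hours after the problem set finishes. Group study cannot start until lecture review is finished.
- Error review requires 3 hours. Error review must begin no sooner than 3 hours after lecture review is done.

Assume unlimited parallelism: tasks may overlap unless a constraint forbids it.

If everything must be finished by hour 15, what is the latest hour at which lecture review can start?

3

Nothing follows group study; the deadline of hour 15 is its only limit. It must start by 15 − 1 = hour 14.
Error review feeds into group study (must start by hour 14); so error review must finish by hour 14 and therefore start by hour 11.
Lecture review has several dependents: error review (must start by hour 11, minus 3-hour gap → hour 8); group study (must start by hour 14). The earliest of those limits is hour 8, so lecture review must start by 8 − 5 = hour 3.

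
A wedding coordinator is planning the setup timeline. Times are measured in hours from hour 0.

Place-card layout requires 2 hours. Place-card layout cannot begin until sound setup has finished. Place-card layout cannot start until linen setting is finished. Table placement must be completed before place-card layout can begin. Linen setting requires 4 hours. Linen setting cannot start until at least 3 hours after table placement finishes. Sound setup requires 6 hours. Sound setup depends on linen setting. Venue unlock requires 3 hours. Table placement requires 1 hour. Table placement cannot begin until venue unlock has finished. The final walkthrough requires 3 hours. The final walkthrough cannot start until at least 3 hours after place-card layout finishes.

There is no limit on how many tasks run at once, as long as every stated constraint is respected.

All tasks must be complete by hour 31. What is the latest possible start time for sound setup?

Nothing follows the final walkthrough; the deadline of hour 31 is its only limit. It must start by 31 − 3 = hour 28.
Place-card layout must finish before the final walkthrough (must start by hour 28, minus 3-hour gap → hour 25). With a 2-hour duration, place-card layout must start by 25 − 2 = hour 23.
Sound setup must finish before place-card layout (must start by hour 23). With a 6-hour duration, sound setup must start by 23 − 6 = hour 17.

17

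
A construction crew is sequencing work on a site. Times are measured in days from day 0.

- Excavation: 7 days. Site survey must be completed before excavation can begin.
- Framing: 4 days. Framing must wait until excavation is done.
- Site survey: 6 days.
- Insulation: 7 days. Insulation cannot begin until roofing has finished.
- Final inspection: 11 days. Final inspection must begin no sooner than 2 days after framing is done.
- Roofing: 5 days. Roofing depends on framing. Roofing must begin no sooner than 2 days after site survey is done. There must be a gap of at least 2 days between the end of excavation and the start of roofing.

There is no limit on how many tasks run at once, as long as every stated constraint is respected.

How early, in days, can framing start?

Nothing blocks site survey, so it runs from day 0 to day 6.
After site survey (finishes day 6), excavation can start at day 6 and finishes at day 13.
Framing waits on excavation (finishes day 13), so the earliest it can start is day 13.

13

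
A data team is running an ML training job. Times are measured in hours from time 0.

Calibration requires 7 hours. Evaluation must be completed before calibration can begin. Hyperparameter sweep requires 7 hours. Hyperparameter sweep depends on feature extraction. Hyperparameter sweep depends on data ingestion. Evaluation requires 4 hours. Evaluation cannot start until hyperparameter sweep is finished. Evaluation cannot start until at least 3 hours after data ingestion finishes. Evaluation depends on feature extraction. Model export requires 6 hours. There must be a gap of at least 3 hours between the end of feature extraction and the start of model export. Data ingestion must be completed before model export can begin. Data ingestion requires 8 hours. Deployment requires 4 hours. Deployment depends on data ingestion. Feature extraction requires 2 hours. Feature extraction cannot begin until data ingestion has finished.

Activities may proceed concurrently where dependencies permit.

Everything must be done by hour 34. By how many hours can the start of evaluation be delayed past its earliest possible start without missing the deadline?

Data ingestion has no prerequisites, so it starts at hour 0 and finishes at hour 8.
After data ingestion (finishes hour 8), feature extraction can start at hour 8 and finishes at hour 10.
Hyperparameter sweep needs all of feature extraction (finishes hour 10); data ingestion (finishes hour 8). That puts its earliest start at hour 10; it finishes at 10 + 7 = hour 17.
Evaluation cannot start until hyperparameter sweep (finishes hour 17); data ingestion (finishes hour 8, plus 3-hour gap → hour 11); feature extraction (finishes hour 10). The controlling bound is hour 17, so evaluation finishes at 17 + 4 = hour 21.

Working backward from the deadline:
To finish by hour 34, calibration (duration 7) must start no later than hour 27.
Evaluation feeds into calibration (must start by hour 27); so evaluation must finish by hour 27 and therefore start by hour 23.
So evaluation can start as early as hour 17 and as late as hour 23, giving 23 − 17 = 6 hours of slack.

6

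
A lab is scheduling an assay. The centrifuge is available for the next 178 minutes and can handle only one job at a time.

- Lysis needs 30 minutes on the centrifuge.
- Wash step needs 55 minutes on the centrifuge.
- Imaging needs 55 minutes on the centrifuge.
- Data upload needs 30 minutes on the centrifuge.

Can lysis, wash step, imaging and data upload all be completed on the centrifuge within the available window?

Running back to back, the jobs need 30 + 55 + 55 + 30 = 170 minutes on the centrifuge.
Since 170 ≤ 178, they fit within the window.

Yes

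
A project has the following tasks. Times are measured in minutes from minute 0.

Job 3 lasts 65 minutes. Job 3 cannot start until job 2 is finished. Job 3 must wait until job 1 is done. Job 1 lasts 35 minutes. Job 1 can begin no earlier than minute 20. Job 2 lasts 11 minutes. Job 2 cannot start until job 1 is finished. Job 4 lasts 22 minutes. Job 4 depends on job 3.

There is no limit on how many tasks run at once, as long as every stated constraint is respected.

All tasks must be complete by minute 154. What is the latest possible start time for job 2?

To finish by minute 154, job 4 (duration 22) must start no later than minute 132.
Since job 4 (must start by minute 132) depends on it, job 3 must finish by minute 132. Backing off its 65-minute duration gives a latest start of minute 67.
Job 2 has to be done before job 3 (must start by minute 67). That means finishing by minute 67, i.e. starting by 67 − 11 = minute 56.

56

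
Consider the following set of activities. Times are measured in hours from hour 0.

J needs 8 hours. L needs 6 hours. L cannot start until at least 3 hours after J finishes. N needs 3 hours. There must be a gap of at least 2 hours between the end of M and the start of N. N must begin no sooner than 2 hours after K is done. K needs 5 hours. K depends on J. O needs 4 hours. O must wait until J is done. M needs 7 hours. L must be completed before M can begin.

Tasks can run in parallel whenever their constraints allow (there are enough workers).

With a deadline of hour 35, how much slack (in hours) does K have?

17

Nothing blocks J, so it runs from hour 0 to hour 8.
K waits on J (finishes hour 8), so it starts at hour 8 and finishes at 8 + 5 = hour 13.

Working backward from the deadline:
N has no dependents, so it just needs to finish by hour 35. Starting by 35 − 3 = hour 32 achieves that.
K must finish before N (must start by hour 32, minus 2-hour gap → hour 30). With a 5-hour duration, K must start by 30 − 5 = hour 25.
So K can start as early as hour 8 and as late as hour 25, giving 25 − 8 = 17 hours of slack.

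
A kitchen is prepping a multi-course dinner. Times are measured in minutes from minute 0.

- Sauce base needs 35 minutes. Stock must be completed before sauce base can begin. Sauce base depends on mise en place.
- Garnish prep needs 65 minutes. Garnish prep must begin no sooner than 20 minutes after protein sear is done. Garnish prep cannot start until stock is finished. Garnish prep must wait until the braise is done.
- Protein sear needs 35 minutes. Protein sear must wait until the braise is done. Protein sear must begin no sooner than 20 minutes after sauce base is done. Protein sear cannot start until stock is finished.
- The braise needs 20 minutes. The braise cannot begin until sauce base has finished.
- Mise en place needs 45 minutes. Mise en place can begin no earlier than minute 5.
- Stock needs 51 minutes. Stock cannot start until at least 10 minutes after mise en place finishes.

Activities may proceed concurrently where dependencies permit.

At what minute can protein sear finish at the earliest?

201

After its own release at minute 5, mise en place can start at minute 5 and finishes at minute 50.
After mise en place (finishes minute 50, plus 10-minute gap → minute 60), stock can start at minute 60 and finishes at minute 111.
For sauce base: stock (finishes minute 111); mise en place (finishes minute 50). Taking the maximum gives a start of minute 111, and it finishes at 111 + 35 = minute 146.
The braise waits on sauce base (finishes minute 146), so it starts at minute 146 and finishes at 146 + 20 = minute 166.
Protein sear cannot start until the braise (finishes minute 166); sauce base (finishes minute 146, plus 20-minute gap → minute 166); stock (finishes minute 111). The controlling bound is minute 166, so protein sear finishes at 166 + 35 = minute 201.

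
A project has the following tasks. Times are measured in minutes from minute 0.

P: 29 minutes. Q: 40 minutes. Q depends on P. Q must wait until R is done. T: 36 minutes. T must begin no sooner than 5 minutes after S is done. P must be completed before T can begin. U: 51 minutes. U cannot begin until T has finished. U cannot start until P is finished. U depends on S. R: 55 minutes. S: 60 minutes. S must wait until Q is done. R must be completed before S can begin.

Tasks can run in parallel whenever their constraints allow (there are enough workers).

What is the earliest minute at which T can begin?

Nothing blocks R, so it runs from minute 0 to minute 55.
P has no prerequisites, so it starts at minute 0 and finishes at minute 29.
Q needs all of P (finishes minute 29); R (finishes minute 55). That puts its earliest start at minute 55; it finishes at 55 + 40 = minute 95.
S needs all of Q (finishes minute 95); R (finishes minute 55). That puts its earliest start at minute 95; it finishes at 95 + 60 = minute 155.
T waits on S (finishes minute 155, plus 5-minute gap → minute 160); P (finishes minute 29). The latest of these is minute 160, which is the earliest T can start.

160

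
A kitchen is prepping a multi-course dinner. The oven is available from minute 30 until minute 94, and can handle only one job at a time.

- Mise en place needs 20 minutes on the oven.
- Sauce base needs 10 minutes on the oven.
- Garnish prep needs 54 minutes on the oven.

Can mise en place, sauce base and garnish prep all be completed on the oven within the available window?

No

The oven window is 94 − 30 = 64 minutes.
Running back to back, the jobs need 20 + 10 + 54 = 84 minutes on the oven.
Since 84 > 64, they cannot all fit.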